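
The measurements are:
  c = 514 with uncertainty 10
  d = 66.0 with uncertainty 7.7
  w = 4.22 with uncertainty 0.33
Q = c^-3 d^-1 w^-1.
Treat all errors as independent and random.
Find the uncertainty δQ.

Products/powers → add relative errors in quadrature, weighted by exponent:
  (-3·δc/c)² = (-3×0.0195)² = 0.00341;  (-1·δd/d)² = (-1×0.117)² = 0.0136;  (-1·δw/w)² = (-1×0.0782)² = 0.00612
δQ/Q = √(0.0231) = 0.152
Q = 2.64e-11, so δQ = 0.152 × 2.64e-11 = 4.02e-12.

4.02e-12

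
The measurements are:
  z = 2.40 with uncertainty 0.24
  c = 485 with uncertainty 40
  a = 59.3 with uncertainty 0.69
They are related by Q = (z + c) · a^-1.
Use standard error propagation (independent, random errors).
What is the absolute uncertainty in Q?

0.681

Let u = z + c = 487. δu = √(δz² + δc²) = √(0.0576 + 1600) = 40.0, so δu/u = 0.0821.
Q is then a monomial in u, a:
δQ/Q = √((δu/u)² + (-1·δa/a)²) = √(0.00674 + 0.000135) = 0.0829
Q = 8.22, so δQ = 0.0829 × 8.22 = 0.681.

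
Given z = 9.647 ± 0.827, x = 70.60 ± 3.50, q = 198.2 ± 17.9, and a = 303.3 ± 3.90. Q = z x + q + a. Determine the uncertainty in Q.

Let p = z·x = 681.1. δp/p = √((1·δz/z)² + (1·δx/x)²) = √(0.00735 + 0.00246) = 0.0990, so δp = 67.4.
Q = p + q + a: δQ = √(δp² + δq² + δa²) = √(4550 + 320 + 15.2) = 69.9

69.9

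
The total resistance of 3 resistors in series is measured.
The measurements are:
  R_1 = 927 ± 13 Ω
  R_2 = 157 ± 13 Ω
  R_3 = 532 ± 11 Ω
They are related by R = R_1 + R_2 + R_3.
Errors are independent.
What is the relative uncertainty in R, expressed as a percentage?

1.33%

Sums and differences: (δR)² = Σ (cᵢ δxᵢ)².
  (δR_1)² = 169;  (δR_2)² = 169;  (δR_3)² = 121
δR = √(459) = 21.4 Ω
R = 1620 Ω, so δR/R = 21.4/1620 = 0.0133.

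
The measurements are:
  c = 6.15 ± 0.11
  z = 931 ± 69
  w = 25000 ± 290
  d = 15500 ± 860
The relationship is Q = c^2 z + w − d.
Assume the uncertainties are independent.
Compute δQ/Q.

0.0679

Let p = c^2·z = 35200. δp/p = √((2·δc/c)² + (1·δz/z)²) = √(0.00128 + 0.00549) = 0.0823, so δp = 2900.
Q = p + w − d: δQ = √(δp² + δw² + δd²) = √(8.4e+06 + 84100 + 7.4e+05) = 3040
Q = 44700, so δQ/Q = 3040/44700 = 0.0679.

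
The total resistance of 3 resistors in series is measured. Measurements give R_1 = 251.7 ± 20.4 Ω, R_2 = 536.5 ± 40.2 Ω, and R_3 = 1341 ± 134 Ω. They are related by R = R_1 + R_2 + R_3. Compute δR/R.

R is a linear combination, so absolute uncertainties add in quadrature:
  (δR_1)² = 416;  (δR_2)² = 1620;  (δR_3)² = 18000
δR = √(20000) = 141 Ω
R = 2129 Ω, so δR/R = 141/2129 = 0.0664.

0.0664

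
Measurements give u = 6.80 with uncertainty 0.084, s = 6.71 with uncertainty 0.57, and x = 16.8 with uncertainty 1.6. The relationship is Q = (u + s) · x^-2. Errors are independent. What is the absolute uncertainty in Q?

Let w = u + s = 13.5. δw = √(δu² + δs²) = √(0.00706 + 0.325) = 0.576, so δw/w = 0.0426.
Q is then a monomial in w, x:
δQ/Q = √((δw/w)² + (-2·δx/x)²) = √(0.00182 + 0.0363) = 0.195
Q = 0.0479, so δQ = 0.195 × 0.0479 = 0.00934.

0.00934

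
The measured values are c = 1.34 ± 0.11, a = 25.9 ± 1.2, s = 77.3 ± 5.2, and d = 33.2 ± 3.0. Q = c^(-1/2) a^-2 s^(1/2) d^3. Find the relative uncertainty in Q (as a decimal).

Each factor contributes (exponent × relative error)² to (δQ/Q)²:
  (−½·δc/c)² = (-0.5×0.0821)² = 0.00168;  (-2·δa/a)² = (-2×0.0463)² = 0.00859;  (½·δs/s)² = (0.5×0.0673)² = 0.00113;  (3·δd/d)² = (3×0.0904)² = 0.0735
δQ/Q = √(0.0849) = 0.291

0.291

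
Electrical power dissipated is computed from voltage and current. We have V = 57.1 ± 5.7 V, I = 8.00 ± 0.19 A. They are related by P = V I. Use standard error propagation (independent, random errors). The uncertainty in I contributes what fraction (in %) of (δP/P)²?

5.36%

(δP/P)² = (1·δV/V)² + (1·δI/I)²
  V term: (1×0.0998)² = 0.00997
  I term: (1×0.0238)² = 0.000564
Total = 0.0105. Share from I = 0.000564/0.0105 = 0.0536.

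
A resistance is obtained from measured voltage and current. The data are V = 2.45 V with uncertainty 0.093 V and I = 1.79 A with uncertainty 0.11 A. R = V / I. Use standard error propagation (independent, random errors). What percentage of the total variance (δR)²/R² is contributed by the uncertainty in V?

(δR/R)² = (1·δV/V)² + (-1·δI/I)²
  V term: (1×0.0380)² = 0.00144
  I term: (-1×0.0615)² = 0.00378
Total = 0.00522. Share from V = 0.00144/0.00522 = 0.276.

27.6%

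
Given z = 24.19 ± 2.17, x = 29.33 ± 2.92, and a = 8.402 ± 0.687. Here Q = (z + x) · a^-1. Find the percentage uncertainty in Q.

10.6%

Let u = z + x = 53.52. δu = √(δz² + δx²) = √(4.71 + 8.53) = 3.64, so δu/u = 0.0680.
Q is then a monomial in u, a:
δQ/Q = √((δu/u)² + (-1·δa/a)²) = √(0.00462 + 0.00669) = 0.106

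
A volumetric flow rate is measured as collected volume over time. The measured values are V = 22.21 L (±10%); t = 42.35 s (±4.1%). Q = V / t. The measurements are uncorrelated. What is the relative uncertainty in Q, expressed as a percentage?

Relative error in a monomial: (δQ/Q)² = Σ (nᵢ · δxᵢ/xᵢ)².
  (1·δV/V)² = (1×0.100)² = 0.0100;  (-1·δt/t)² = (-1×0.0410)² = 0.00168
δQ/Q = √(0.0117) = 0.108

10.8%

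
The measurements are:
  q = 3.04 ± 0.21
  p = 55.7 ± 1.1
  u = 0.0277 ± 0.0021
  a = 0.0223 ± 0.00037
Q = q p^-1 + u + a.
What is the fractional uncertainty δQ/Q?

0.0427

Let w = q·p^-1 = 0.0546. δw/w = √((1·δq/q)² + (-1·δp/p)²) = √(0.00477 + 0.000390) = 0.0718, so δw = 0.00392.
Q = w + u + a: δQ = √(δw² + δu² + δa²) = √(1.54e-05 + 4.41e-06 + 1.37e-07) = 0.00446
Q = 0.105, so δQ/Q = 0.00446/0.105 = 0.0427.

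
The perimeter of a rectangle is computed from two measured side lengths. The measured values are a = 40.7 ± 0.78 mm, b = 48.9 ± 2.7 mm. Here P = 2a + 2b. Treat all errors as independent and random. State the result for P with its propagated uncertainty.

Absolute uncertainties add in quadrature for a linear combination:
  (2·δa)² = 2.43;  (2·δb)² = 29.2
δP = √(31.6) = 5.62 mm
P = 179 mm.

179 ± 5.62 mm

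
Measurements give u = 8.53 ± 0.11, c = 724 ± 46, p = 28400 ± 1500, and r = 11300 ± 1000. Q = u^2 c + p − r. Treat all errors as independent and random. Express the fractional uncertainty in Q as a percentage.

5.79%

Let w = u^2·c = 52700. δw/w = √((2·δu/u)² + (1·δc/c)²) = √(0.000665 + 0.00404) = 0.0686, so δw = 3610.
Q = w + p − r: δQ = √(δw² + δp² + δr²) = √(1.3e+07 + 2.25e+06 + 1e+06) = 4040
Q = 69800, so δQ/Q = 4040/69800 = 0.0579.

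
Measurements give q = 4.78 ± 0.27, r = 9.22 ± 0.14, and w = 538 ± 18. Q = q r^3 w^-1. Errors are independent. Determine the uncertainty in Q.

0.556

Each factor contributes (exponent × relative error)² to (δQ/Q)²:
  (1·δq/q)² = (1×0.0565)² = 0.00319;  (3·δr/r)² = (3×0.0152)² = 0.00208;  (-1·δw/w)² = (-1×0.0335)² = 0.00112
δQ/Q = √(0.00639) = 0.0799
Q = 6.96, so δQ = 0.0799 × 6.96 = 0.556.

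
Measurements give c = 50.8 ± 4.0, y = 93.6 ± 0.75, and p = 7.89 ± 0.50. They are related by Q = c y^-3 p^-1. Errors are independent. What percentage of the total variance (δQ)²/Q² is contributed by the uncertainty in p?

37.2%

(δQ/Q)² = (1·δc/c)² + (-3·δy/y)² + (-1·δp/p)²
  c term: (1×0.0787)² = 0.00620
  y term: (-3×0.00801)² = 0.000578
  p term: (-1×0.0634)² = 0.00402
Total = 0.0108. Share from p = 0.00402/0.0108 = 0.372.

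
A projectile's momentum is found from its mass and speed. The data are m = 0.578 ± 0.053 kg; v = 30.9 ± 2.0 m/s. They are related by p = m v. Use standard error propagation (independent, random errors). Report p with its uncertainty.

17.9 ± 2.00 kg·m/s

Since p is a product/quotient, work with relative uncertainties:
  (1·δm/m)² = (1×0.0917)² = 0.00841;  (1·δv/v)² = (1×0.0647)² = 0.00419
δp/p = √(0.0126) = 0.112
p = 17.9 kg·m/s, so δp = 0.112 × 17.9 = 2.00 kg·m/s.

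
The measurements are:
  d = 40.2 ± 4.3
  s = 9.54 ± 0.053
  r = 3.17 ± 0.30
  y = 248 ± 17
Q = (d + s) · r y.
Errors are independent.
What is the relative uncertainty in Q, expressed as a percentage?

14.5%

Let u = d + s = 49.7. δu = √(δd² + δs²) = √(18.5 + 0.00281) = 4.30, so δu/u = 0.0865.
Q is then a monomial in u, r, y:
δQ/Q = √((δu/u)² + (1·δr/r)² + (1·δy/y)²) = √(0.00747 + 0.00896 + 0.00470) = 0.145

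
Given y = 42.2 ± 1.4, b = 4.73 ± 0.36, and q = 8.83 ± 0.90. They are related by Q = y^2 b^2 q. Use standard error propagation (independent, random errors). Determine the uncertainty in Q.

68500

Each factor contributes (exponent × relative error)² to (δQ/Q)²:
  (2·δy/y)² = (2×0.0332)² = 0.00440;  (2·δb/b)² = (2×0.0761)² = 0.0232;  (1·δq/q)² = (1×0.102)² = 0.0104
δQ/Q = √(0.0380) = 0.195
Q = 3.52e+05, so δQ = 0.195 × 3.52e+05 = 68500.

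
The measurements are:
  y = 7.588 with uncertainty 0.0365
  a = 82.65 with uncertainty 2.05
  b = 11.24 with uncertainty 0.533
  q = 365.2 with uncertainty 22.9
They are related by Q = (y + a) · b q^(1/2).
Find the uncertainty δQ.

1190

Let u = y + a = 90.24. δu = √(δy² + δa²) = √(0.00133 + 4.20) = 2.05, so δu/u = 0.0227.
Q is then a monomial in u, b, q:
δQ/Q = √((δu/u)² + (1·δb/b)² + (½·δq/q)²) = √(0.000516 + 0.00225 + 0.000983) = 0.0612
Q = 19380, so δQ = 0.0612 × 19380 = 1190.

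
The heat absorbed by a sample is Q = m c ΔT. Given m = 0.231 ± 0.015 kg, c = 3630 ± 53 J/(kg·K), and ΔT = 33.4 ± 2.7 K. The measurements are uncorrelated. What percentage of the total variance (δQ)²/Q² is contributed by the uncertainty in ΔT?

(δQ/Q)² = (1·δm/m)² + (1·δc/c)² + (1·δΔT/ΔT)²
  m term: (1×0.0649)² = 0.00422
  c term: (1×0.0146)² = 0.000213
  ΔT term: (1×0.0808)² = 0.00653
Total = 0.0110. Share from ΔT = 0.00653/0.0110 = 0.596.

59.6%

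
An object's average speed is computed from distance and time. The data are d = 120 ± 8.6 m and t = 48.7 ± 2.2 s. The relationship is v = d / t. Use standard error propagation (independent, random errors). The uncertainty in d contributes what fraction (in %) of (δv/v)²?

(δv/v)² = (1·δd/d)² + (-1·δt/t)²
  d term: (1×0.0717)² = 0.00514
  t term: (-1×0.0452)² = 0.00204
Total = 0.00718. Share from d = 0.00514/0.00718 = 0.716.

71.6%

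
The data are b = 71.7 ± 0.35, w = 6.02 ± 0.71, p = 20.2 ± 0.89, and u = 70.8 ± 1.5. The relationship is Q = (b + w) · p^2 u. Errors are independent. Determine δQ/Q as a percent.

Let h = b + w = 77.7. δh = √(δb² + δw²) = √(0.122 + 0.504) = 0.792, so δh/h = 0.0102.
Q is then a monomial in h, p, u:
δQ/Q = √((δh/h)² + (2·δp/p)² + (1·δu/u)²) = √(0.000104 + 0.00776 + 0.000449) = 0.0912

9.12%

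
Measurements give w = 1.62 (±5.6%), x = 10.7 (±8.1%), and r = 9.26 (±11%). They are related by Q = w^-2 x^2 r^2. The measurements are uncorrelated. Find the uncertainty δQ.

Products/powers → add relative errors in quadrature, weighted by exponent:
  (-2·δw/w)² = (-2×0.0560)² = 0.0125;  (2·δx/x)² = (2×0.0810)² = 0.0262;  (2·δr/r)² = (2×0.110)² = 0.0484
δQ/Q = √(0.0872) = 0.295
Q = 3740, so δQ = 0.295 × 3740 = 1100.

1100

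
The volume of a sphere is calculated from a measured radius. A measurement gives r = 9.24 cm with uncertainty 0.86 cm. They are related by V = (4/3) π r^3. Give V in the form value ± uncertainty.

V is a product of powers, so relative uncertainties combine in quadrature:
  (3·δr/r)² = (3×0.0931)² = 0.0780
δV/V = √(0.0780) = 0.279
V = 3300 cm^3, so δV = 0.279 × 3300 = 923 cm^3.

3300 ± 923 cm^3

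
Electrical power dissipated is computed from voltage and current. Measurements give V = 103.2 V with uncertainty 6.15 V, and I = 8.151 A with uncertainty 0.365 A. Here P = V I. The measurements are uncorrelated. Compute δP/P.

0.0745

Each factor contributes (exponent × relative error)² to (δP/P)²:
  (1·δV/V)² = (1×0.0596)² = 0.00355;  (1·δI/I)² = (1×0.0448)² = 0.00201
δP/P = √(0.00556) = 0.0745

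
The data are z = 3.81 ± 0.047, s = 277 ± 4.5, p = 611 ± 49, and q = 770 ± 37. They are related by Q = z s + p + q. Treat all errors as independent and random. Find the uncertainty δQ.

65.1

Let w = z·s = 1060. δw/w = √((1·δz/z)² + (1·δs/s)²) = √(0.000152 + 0.000264) = 0.0204, so δw = 21.5.
Q = w + p + q: δQ = √(δw² + δp² + δq²) = √(463 + 2400 + 1370) = 65.1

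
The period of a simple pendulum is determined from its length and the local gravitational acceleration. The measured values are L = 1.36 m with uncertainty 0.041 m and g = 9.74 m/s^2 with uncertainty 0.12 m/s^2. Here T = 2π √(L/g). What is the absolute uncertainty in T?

T is a product of powers, so relative uncertainties combine in quadrature:
  (½·δL/L)² = (0.5×0.0301)² = 0.000227;  (−½·δg/g)² = (-0.5×0.0123)² = 3.79e-05
δT/T = √(0.000265) = 0.0163
T = 2.35 s, so δT = 0.0163 × 2.35 = 0.0382 s.

0.0382 s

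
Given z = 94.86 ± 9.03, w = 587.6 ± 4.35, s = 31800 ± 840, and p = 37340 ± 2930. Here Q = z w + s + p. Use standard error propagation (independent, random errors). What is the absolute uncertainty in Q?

Let h = z·w = 55740. δh/h = √((1·δz/z)² + (1·δw/w)²) = √(0.00906 + 5.48e-05) = 0.0955, so δh = 5320.
Q = h + s + p: δQ = √(δh² + δs² + δp²) = √(2.83e+07 + 7.06e+05 + 8.58e+06) = 6130

6130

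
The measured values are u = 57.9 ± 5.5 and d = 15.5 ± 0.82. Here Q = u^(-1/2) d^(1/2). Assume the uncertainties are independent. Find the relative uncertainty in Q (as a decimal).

For a monomial Q ∝ u^(-1/2), d^(1/2), fractional errors add in quadrature:
  (−½·δu/u)² = (-0.5×0.0950)² = 0.00226;  (½·δd/d)² = (0.5×0.0529)² = 0.000700
δQ/Q = √(0.00296) = 0.0544

0.0544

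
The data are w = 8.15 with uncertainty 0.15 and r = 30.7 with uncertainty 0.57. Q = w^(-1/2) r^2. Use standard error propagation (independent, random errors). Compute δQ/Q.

0.0383

For a monomial Q ∝ w^(-1/2), r^2, fractional errors add in quadrature:
  (−½·δw/w)² = (-0.5×0.0184)² = 8.47e-05;  (2·δr/r)² = (2×0.0186)² = 0.00138
δQ/Q = √(0.00146) = 0.0383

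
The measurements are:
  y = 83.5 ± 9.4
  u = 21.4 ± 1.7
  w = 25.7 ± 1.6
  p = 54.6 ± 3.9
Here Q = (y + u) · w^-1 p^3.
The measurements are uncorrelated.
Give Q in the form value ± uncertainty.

(6.64 ± 1.60) × 10^5

Let h = y + u = 105. δh = √(δy² + δu²) = √(88.4 + 2.89) = 9.55, so δh/h = 0.0911.
Q is then a monomial in h, w, p:
δQ/Q = √((δh/h)² + (-1·δw/w)² + (3·δp/p)²) = √(0.00829 + 0.00388 + 0.0459) = 0.241
Q = 6.64e+05, so δQ = 0.241 × 6.64e+05 = 1.6e+05.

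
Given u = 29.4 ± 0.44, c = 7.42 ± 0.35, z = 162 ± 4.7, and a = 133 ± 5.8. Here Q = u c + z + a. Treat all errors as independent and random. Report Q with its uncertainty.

513 ± 13.1

Let p = u·c = 218. δp/p = √((1·δu/u)² + (1·δc/c)²) = √(0.000224 + 0.00222) = 0.0495, so δp = 10.8.
Q = p + z + a: δQ = √(δp² + δz² + δa²) = √(117 + 22.1 + 33.6) = 13.1
Q = 513.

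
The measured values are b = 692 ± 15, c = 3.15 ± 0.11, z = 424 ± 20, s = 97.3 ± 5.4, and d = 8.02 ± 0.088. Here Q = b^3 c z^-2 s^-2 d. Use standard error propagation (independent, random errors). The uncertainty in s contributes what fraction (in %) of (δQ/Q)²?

46.0%

(δQ/Q)² = (3·δb/b)² + (1·δc/c)² + (-2·δz/z)² + (-2·δs/s)² + (1·δd/d)²
  b term: (3×0.0217)² = 0.00423
  c term: (1×0.0349)² = 0.00122
  z term: (-2×0.0472)² = 0.00890
  s term: (-2×0.0555)² = 0.0123
  d term: (1×0.0110)² = 0.000120
Total = 0.0268. Share from s = 0.0123/0.0268 = 0.460.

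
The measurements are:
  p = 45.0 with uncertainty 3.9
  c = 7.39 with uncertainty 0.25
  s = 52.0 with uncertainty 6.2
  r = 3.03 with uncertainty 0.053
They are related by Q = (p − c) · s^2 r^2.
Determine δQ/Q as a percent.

26.2%

Let u = p − c = 37.6. δu = √(δp² + δc²) = √(15.2 + 0.0625) = 3.91, so δu/u = 0.104.
Q is then a monomial in u, s, r:
δQ/Q = √((δu/u)² + (2·δs/s)² + (2·δr/r)²) = √(0.0108 + 0.0569 + 0.00122) = 0.262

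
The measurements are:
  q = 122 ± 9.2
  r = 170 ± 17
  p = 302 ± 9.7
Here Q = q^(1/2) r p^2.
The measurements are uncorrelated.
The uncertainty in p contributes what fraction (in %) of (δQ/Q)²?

(δQ/Q)² = (½·δq/q)² + (1·δr/r)² + (2·δp/p)²
  q term: (0.5×0.0754)² = 0.00142
  r term: (1×0.100)² = 0.0100
  p term: (2×0.0321)² = 0.00413
Total = 0.0155. Share from p = 0.00413/0.0155 = 0.265.

26.5%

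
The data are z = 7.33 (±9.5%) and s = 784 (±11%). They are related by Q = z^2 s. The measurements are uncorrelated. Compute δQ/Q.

For a monomial Q ∝ z^2, s, fractional errors add in quadrature:
  (2·δz/z)² = (2×0.0950)² = 0.0361;  (1·δs/s)² = (1×0.110)² = 0.0121
δQ/Q = √(0.0482) = 0.220

0.220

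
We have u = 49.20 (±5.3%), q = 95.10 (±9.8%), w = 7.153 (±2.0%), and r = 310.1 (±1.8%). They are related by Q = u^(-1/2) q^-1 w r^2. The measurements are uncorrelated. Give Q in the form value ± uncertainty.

Products/powers → add relative errors in quadrature, weighted by exponent:
  (−½·δu/u)² = (-0.5×0.0530)² = 0.000702;  (-1·δq/q)² = (-1×0.0980)² = 0.00960;  (1·δw/w)² = (1×0.0200)² = 0.000400;  (2·δr/r)² = (2×0.0180)² = 0.00130
δQ/Q = √(0.0120) = 0.110
Q = 1031, so δQ = 0.110 × 1031 = 113.

1031 ± 113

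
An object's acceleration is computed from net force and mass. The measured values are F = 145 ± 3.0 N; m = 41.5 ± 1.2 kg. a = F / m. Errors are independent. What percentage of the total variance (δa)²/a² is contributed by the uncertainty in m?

(δa/a)² = (1·δF/F)² + (-1·δm/m)²
  F term: (1×0.0207)² = 0.000428
  m term: (-1×0.0289)² = 0.000836
Total = 0.00126. Share from m = 0.000836/0.00126 = 0.661.

66.1%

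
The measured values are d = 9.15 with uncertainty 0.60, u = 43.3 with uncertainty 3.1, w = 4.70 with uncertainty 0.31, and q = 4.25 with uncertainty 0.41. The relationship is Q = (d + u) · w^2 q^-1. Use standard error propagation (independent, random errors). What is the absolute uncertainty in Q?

Let h = d + u = 52.4. δh = √(δd² + δu²) = √(0.360 + 9.61) = 3.16, so δh/h = 0.0602.
Q is then a monomial in h, w, q:
δQ/Q = √((δh/h)² + (2·δw/w)² + (-1·δq/q)²) = √(0.00362 + 0.0174 + 0.00931) = 0.174
Q = 273, so δQ = 0.174 × 273 = 47.5.

47.5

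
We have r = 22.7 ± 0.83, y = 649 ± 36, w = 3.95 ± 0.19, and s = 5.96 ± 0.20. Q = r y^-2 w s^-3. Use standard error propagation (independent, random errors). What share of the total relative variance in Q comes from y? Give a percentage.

47.2%

(δQ/Q)² = (1·δr/r)² + (-2·δy/y)² + (1·δw/w)² + (-3·δs/s)²
  r term: (1×0.0366)² = 0.00134
  y term: (-2×0.0555)² = 0.0123
  w term: (1×0.0481)² = 0.00231
  s term: (-3×0.0336)² = 0.0101
Total = 0.0261. Share from y = 0.0123/0.0261 = 0.472.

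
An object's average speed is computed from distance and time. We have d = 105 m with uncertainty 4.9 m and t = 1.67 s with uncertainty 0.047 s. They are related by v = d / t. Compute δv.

3.43 m/s

Since v is a product/quotient, work with relative uncertainties:
  (1·δd/d)² = (1×0.0467)² = 0.00218;  (-1·δt/t)² = (-1×0.0281)² = 0.000792
δv/v = √(0.00297) = 0.0545
v = 62.9 m/s, so δv = 0.0545 × 62.9 = 3.43 m/s.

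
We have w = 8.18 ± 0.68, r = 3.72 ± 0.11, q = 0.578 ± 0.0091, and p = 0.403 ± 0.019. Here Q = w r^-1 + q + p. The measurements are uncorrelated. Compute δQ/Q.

Let h = w·r^-1 = 2.20. δh/h = √((1·δw/w)² + (-1·δr/r)²) = √(0.00691 + 0.000874) = 0.0882, so δh = 0.194.
Q = h + q + p: δQ = √(δh² + δq² + δp²) = √(0.0376 + 8.28e-05 + 0.000361) = 0.195
Q = 3.18, so δQ/Q = 0.195/3.18 = 0.0614.

0.0614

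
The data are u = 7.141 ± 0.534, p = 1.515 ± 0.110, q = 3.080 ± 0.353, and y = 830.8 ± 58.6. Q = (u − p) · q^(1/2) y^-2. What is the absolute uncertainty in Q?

Let w = u − p = 5.626. δw = √(δu² + δp²) = √(0.285 + 0.0121) = 0.545, so δw/w = 0.0969.
Q is then a monomial in w, q, y:
δQ/Q = √((δw/w)² + (½·δq/q)² + (-2·δy/y)²) = √(0.00939 + 0.00328 + 0.0199) = 0.180
Q = 1.43e-05, so δQ = 0.180 × 1.43e-05 = 2.58e-06.

2.58e-06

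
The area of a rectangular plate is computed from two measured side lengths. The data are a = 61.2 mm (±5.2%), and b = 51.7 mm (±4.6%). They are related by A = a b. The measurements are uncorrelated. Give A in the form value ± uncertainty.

3160 ± 220 mm^2

Products/powers → add relative errors in quadrature, weighted by exponent:
  (1·δa/a)² = (1×0.0520)² = 0.00270;  (1·δb/b)² = (1×0.0460)² = 0.00212
δA/A = √(0.00482) = 0.0694
A = 3160 mm^2, so δA = 0.0694 × 3160 = 220 mm^2.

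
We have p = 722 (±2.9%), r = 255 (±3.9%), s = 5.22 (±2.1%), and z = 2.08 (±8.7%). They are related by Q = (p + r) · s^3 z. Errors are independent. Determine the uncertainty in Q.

31800

Let u = p + r = 977. δu = √(δp² + δr²) = √(438 + 98.9) = 23.2, so δu/u = 0.0237.
Q is then a monomial in u, s, z:
δQ/Q = √((δu/u)² + (3·δs/s)² + (1·δz/z)²) = √(0.000563 + 0.00397 + 0.00757) = 0.110
Q = 2.89e+05, so δQ = 0.110 × 2.89e+05 = 31800.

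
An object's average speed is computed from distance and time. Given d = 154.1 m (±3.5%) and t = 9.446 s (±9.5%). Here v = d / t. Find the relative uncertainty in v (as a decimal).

0.101

v is a product of powers, so relative uncertainties combine in quadrature:
  (1·δd/d)² = (1×0.0350)² = 0.00123;  (-1·δt/t)² = (-1×0.0950)² = 0.00903
δv/v = √(0.0103) = 0.101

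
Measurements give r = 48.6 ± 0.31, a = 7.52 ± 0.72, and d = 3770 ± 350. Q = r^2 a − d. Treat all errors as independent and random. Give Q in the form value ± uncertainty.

Let p = r^2·a = 17800. δp/p = √((2·δr/r)² + (1·δa/a)²) = √(0.000163 + 0.00917) = 0.0966, so δp = 1720.
Q = p − d: δQ = √(δp² + δd²) = √(2.94e+06 + 1.22e+05) = 1750
Q = 14000.

14000 ± 1750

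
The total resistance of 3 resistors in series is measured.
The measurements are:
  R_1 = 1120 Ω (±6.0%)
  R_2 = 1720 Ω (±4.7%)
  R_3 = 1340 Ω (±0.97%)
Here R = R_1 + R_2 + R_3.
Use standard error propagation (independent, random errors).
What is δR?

Sums and differences: (δR)² = Σ (cᵢ δxᵢ)².
  (δR_1)² = 4520;  (δR_2)² = 6540;  (δR_3)² = 169
δR = √(11200) = 106 Ω

106 Ω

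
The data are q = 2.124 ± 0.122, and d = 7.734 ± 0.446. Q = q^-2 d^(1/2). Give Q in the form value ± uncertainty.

0.6164 ± 0.0730

Since Q is a product/quotient, work with relative uncertainties:
  (-2·δq/q)² = (-2×0.0574)² = 0.0132;  (½·δd/d)² = (0.5×0.0577)² = 0.000831
δQ/Q = √(0.0140) = 0.118
Q = 0.6164, so δQ = 0.118 × 0.6164 = 0.0730.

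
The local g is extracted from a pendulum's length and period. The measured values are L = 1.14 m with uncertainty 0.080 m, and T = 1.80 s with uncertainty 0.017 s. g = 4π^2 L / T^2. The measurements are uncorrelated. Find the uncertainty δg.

Since g is a product/quotient, work with relative uncertainties:
  (1·δL/L)² = (1×0.0702)² = 0.00492;  (-2·δT/T)² = (-2×0.00944)² = 0.000357
δg/g = √(0.00528) = 0.0727
g = 13.9 m/s^2, so δg = 0.0727 × 13.9 = 1.01 m/s^2.

1.01 m/s^2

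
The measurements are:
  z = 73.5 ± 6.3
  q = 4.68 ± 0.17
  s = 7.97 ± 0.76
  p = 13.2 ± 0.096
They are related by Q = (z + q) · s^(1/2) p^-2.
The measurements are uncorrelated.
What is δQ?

Let u = z + q = 78.2. δu = √(δz² + δq²) = √(39.7 + 0.0289) = 6.30, so δu/u = 0.0806.
Q is then a monomial in u, s, p:
δQ/Q = √((δu/u)² + (½·δs/s)² + (-2·δp/p)²) = √(0.00650 + 0.00227 + 0.000212) = 0.0948
Q = 1.27, so δQ = 0.0948 × 1.27 = 0.120.

0.120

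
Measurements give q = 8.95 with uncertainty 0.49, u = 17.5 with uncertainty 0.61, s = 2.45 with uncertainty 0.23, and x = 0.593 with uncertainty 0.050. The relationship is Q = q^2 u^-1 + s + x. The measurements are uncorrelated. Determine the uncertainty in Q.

Let p = q^2·u^-1 = 4.58. δp/p = √((2·δq/q)² + (-1·δu/u)²) = √(0.0120 + 0.00122) = 0.115, so δp = 0.526.
Q = p + s + x: δQ = √(δp² + δs² + δx²) = √(0.277 + 0.0529 + 0.00250) = 0.576

0.576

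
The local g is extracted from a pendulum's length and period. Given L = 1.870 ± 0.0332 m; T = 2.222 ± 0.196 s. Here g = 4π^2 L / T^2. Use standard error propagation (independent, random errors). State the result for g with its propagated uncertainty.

For a monomial g ∝ L, T^-2, fractional errors add in quadrature:
  (1·δL/L)² = (1×0.0178)² = 0.000315;  (-2·δT/T)² = (-2×0.0882)² = 0.0311
δg/g = √(0.0314) = 0.177
g = 14.95 m/s^2, so δg = 0.177 × 14.95 = 2.65 m/s^2.

14.95 ± 2.65 m/s^2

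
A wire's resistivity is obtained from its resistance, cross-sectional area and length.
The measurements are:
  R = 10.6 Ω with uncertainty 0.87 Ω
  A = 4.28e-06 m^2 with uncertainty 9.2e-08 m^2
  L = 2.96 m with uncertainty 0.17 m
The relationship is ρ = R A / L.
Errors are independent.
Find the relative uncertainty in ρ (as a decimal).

Since ρ is a product/quotient, work with relative uncertainties:
  (1·δR/R)² = (1×0.0821)² = 0.00674;  (1·δA/A)² = (1×0.0215)² = 0.000462;  (-1·δL/L)² = (-1×0.0574)² = 0.00330
δρ/ρ = √(0.0105) = 0.102

0.102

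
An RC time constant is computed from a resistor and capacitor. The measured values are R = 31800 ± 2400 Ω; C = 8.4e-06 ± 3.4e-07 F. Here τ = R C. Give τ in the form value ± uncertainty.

τ is a product of powers, so relative uncertainties combine in quadrature:
  (1·δR/R)² = (1×0.0755)² = 0.00570;  (1·δC/C)² = (1×0.0405)² = 0.00164
δτ/τ = √(0.00733) = 0.0856
τ = 0.267 s, so δτ = 0.0856 × 0.267 = 0.0229 s.

0.267 ± 0.0229 s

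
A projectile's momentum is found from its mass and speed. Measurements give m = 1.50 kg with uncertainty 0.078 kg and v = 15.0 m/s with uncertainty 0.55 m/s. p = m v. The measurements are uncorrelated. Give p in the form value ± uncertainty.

22.5 ± 1.43 kg·m/s

For a monomial p ∝ m, v, fractional errors add in quadrature:
  (1·δm/m)² = (1×0.0520)² = 0.00270;  (1·δv/v)² = (1×0.0367)² = 0.00134
δp/p = √(0.00405) = 0.0636
p = 22.5 kg·m/s, so δp = 0.0636 × 22.5 = 1.43 kg·m/s.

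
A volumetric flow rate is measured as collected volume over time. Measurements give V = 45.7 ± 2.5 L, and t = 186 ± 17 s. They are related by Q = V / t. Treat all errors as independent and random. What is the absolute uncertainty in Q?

Products/powers → add relative errors in quadrature, weighted by exponent:
  (1·δV/V)² = (1×0.0547)² = 0.00299;  (-1·δt/t)² = (-1×0.0914)² = 0.00835
δQ/Q = √(0.0113) = 0.107
Q = 0.246 L/s, so δQ = 0.107 × 0.246 = 0.0262 L/s.

0.0262 L/s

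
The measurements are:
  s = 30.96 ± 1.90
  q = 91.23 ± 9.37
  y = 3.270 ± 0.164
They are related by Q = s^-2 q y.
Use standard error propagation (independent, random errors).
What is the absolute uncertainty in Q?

Q is a product of powers, so relative uncertainties combine in quadrature:
  (-2·δs/s)² = (-2×0.0614)² = 0.0151;  (1·δq/q)² = (1×0.103)² = 0.0105;  (1·δy/y)² = (1×0.0502)² = 0.00252
δQ/Q = √(0.0281) = 0.168
Q = 0.3112, so δQ = 0.168 × 0.3112 = 0.0522.

0.0522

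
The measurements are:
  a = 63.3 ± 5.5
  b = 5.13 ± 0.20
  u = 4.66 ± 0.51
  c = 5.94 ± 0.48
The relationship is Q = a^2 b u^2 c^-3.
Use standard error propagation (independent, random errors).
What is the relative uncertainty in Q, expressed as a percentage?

Since Q is a product/quotient, work with relative uncertainties:
  (2·δa/a)² = (2×0.0869)² = 0.0302;  (1·δb/b)² = (1×0.0390)² = 0.00152;  (2·δu/u)² = (2×0.109)² = 0.0479;  (-3·δc/c)² = (-3×0.0808)² = 0.0588
δQ/Q = √(0.138) = 0.372

37.2%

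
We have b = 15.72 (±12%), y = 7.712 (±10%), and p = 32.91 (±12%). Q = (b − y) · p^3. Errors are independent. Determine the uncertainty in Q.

1.26e+05

Let u = b − y = 8.008. δu = √(δb² + δy²) = √(3.56 + 0.595) = 2.04, so δu/u = 0.254.
Q is then a monomial in u, p:
δQ/Q = √((δu/u)² + (3·δp/p)²) = √(0.0648 + 0.130) = 0.441
Q = 285400, so δQ = 0.441 × 285400 = 1.26e+05.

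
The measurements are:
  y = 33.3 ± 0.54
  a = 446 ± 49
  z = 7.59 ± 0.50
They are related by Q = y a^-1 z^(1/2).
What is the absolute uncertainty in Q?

0.0238

Products/powers → add relative errors in quadrature, weighted by exponent:
  (1·δy/y)² = (1×0.0162)² = 0.000263;  (-1·δa/a)² = (-1×0.110)² = 0.0121;  (½·δz/z)² = (0.5×0.0659)² = 0.00108
δQ/Q = √(0.0134) = 0.116
Q = 0.206, so δQ = 0.116 × 0.206 = 0.0238.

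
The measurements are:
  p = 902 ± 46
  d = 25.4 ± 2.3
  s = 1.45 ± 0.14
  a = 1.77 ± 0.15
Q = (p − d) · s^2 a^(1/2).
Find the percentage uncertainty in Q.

20.5%

Let u = p − d = 877. δu = √(δp² + δd²) = √(2120 + 5.29) = 46.1, so δu/u = 0.0525.
Q is then a monomial in u, s, a:
δQ/Q = √((δu/u)² + (2·δs/s)² + (½·δa/a)²) = √(0.00276 + 0.0373 + 0.00180) = 0.205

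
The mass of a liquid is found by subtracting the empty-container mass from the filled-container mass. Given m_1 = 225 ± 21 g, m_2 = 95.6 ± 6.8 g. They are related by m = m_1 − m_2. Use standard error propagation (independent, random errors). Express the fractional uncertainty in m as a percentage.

17.1%

Absolute uncertainties add in quadrature for a linear combination:
  (δm_1)² = 441;  (δm_2)² = 46.2
δm = √(487) = 22.1 g
m = 129 g, so δm/m = 22.1/129 = 0.171.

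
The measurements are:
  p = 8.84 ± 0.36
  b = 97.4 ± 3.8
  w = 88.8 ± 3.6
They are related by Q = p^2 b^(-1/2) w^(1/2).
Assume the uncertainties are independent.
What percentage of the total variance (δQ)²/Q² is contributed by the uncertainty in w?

5.53%

(δQ/Q)² = (2·δp/p)² + (−½·δb/b)² + (½·δw/w)²
  p term: (2×0.0407)² = 0.00663
  b term: (-0.5×0.0390)² = 0.000381
  w term: (0.5×0.0405)² = 0.000411
Total = 0.00743. Share from w = 0.000411/0.00743 = 0.0553.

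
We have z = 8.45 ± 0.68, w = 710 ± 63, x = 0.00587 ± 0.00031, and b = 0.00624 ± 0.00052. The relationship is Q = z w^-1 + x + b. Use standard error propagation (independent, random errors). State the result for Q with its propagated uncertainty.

0.0240 ± 0.00155

Let p = z·w^-1 = 0.0119. δp/p = √((1·δz/z)² + (-1·δw/w)²) = √(0.00648 + 0.00787) = 0.120, so δp = 0.00143.
Q = p + x + b: δQ = √(δp² + δx² + δb²) = √(2.03e-06 + 9.61e-08 + 2.7e-07) = 0.00155
Q = 0.0240.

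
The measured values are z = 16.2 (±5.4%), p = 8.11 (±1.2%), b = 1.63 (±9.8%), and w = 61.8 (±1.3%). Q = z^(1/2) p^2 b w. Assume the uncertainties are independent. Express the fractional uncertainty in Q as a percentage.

10.5%

Q is a product of powers, so relative uncertainties combine in quadrature:
  (½·δz/z)² = (0.5×0.0540)² = 0.000729;  (2·δp/p)² = (2×0.0120)² = 0.000576;  (1·δb/b)² = (1×0.0980)² = 0.00960;  (1·δw/w)² = (1×0.0130)² = 0.000169
δQ/Q = √(0.0111) = 0.105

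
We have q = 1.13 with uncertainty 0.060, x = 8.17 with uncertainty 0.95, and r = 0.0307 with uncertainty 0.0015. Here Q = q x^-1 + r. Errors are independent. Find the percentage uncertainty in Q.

Let p = q·x^-1 = 0.138. δp/p = √((1·δq/q)² + (-1·δx/x)²) = √(0.00282 + 0.0135) = 0.128, so δp = 0.0177.
Q = p + r: δQ = √(δp² + δr²) = √(0.000313 + 2.25e-06) = 0.0177
Q = 0.169, so δQ/Q = 0.0177/0.169 = 0.105.

10.5%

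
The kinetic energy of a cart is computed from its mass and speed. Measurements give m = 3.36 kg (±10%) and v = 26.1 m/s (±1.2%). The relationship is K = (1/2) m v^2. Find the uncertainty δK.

Since K is a product/quotient, work with relative uncertainties:
  (1·δm/m)² = (1×0.100)² = 0.0100;  (2·δv/v)² = (2×0.0120)² = 0.000576
δK/K = √(0.0106) = 0.103
K = 1140 J, so δK = 0.103 × 1140 = 118 J.

118 J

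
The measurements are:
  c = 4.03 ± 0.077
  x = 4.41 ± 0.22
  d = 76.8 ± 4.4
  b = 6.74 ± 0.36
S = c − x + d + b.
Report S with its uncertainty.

Each term contributes (cᵢ δxᵢ)² to (δS)²:
  (δc)² = 0.00593;  (δx)² = 0.0484;  (δd)² = 19.4;  (δb)² = 0.130
δS = √(19.5) = 4.42
S = 83.2.

83.2 ± 4.42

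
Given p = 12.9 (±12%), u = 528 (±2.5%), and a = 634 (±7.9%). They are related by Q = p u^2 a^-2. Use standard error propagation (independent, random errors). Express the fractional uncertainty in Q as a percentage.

Q is a product of powers, so relative uncertainties combine in quadrature:
  (1·δp/p)² = (1×0.120)² = 0.0144;  (2·δu/u)² = (2×0.0250)² = 0.00250;  (-2·δa/a)² = (-2×0.0790)² = 0.0250
δQ/Q = √(0.0419) = 0.205

20.5%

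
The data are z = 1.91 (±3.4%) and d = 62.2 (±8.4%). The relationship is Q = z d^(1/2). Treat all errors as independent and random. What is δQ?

0.814

Products/powers → add relative errors in quadrature, weighted by exponent:
  (1·δz/z)² = (1×0.0340)² = 0.00116;  (½·δd/d)² = (0.5×0.0840)² = 0.00176
δQ/Q = √(0.00292) = 0.0540
Q = 15.1, so δQ = 0.0540 × 15.1 = 0.814.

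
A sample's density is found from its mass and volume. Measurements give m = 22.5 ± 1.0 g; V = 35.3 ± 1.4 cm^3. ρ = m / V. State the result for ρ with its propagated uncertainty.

0.637 ± 0.0380 g/cm^3

ρ is a product of powers, so relative uncertainties combine in quadrature:
  (1·δm/m)² = (1×0.0444)² = 0.00198;  (-1·δV/V)² = (-1×0.0397)² = 0.00157
δρ/ρ = √(0.00355) = 0.0596
ρ = 0.637 g/cm^3, so δρ = 0.0596 × 0.637 = 0.0380 g/cm^3.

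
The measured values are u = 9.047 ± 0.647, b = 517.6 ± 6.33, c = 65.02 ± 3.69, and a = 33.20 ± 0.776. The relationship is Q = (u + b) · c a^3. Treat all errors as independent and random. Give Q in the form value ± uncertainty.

Let w = u + b = 526.6. δw = √(δu² + δb²) = √(0.419 + 40.1) = 6.36, so δw/w = 0.0121.
Q is then a monomial in w, c, a:
δQ/Q = √((δw/w)² + (1·δc/c)² + (3·δa/a)²) = √(0.000146 + 0.00322 + 0.00492) = 0.0910
Q = 1.253e+09, so δQ = 0.0910 × 1.253e+09 = 1.14e+08.

(1.253 ± 0.114) × 10^9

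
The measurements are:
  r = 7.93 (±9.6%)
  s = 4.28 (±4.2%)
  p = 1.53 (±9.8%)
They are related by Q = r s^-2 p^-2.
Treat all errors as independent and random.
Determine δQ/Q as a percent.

Q is a product of powers, so relative uncertainties combine in quadrature:
  (1·δr/r)² = (1×0.0960)² = 0.00922;  (-2·δs/s)² = (-2×0.0420)² = 0.00706;  (-2·δp/p)² = (-2×0.0980)² = 0.0384
δQ/Q = √(0.0547) = 0.234

23.4%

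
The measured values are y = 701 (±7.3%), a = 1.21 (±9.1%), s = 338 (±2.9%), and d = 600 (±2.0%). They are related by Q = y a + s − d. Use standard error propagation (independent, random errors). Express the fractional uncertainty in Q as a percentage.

Let p = y·a = 848. δp/p = √((1·δy/y)² + (1·δa/a)²) = √(0.00533 + 0.00828) = 0.117, so δp = 99.0.
Q = p + s − d: δQ = √(δp² + δs² + δd²) = √(9790 + 96.1 + 144) = 100
Q = 586, so δQ/Q = 100/586 = 0.171.

17.1%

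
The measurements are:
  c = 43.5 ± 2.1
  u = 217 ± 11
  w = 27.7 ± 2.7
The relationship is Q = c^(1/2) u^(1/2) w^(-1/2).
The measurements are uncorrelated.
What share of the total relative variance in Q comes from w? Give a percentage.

(δQ/Q)² = (½·δc/c)² + (½·δu/u)² + (−½·δw/w)²
  c term: (0.5×0.0483)² = 0.000583
  u term: (0.5×0.0507)² = 0.000642
  w term: (-0.5×0.0975)² = 0.00238
Total = 0.00360. Share from w = 0.00238/0.00360 = 0.660.

66.0%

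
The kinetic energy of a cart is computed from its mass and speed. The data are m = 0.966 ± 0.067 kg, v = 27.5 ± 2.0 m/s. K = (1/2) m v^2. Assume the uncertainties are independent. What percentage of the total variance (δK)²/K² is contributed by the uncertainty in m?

18.5%

(δK/K)² = (1·δm/m)² + (2·δv/v)²
  m term: (1×0.0694)² = 0.00481
  v term: (2×0.0727)² = 0.0212
Total = 0.0260. Share from m = 0.00481/0.0260 = 0.185.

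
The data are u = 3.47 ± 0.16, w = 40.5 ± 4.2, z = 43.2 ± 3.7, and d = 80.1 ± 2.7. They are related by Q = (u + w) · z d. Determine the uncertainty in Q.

Let h = u + w = 44.0. δh = √(δu² + δw²) = √(0.0256 + 17.6) = 4.20, so δh/h = 0.0956.
Q is then a monomial in h, z, d:
δQ/Q = √((δh/h)² + (1·δz/z)² + (1·δd/d)²) = √(0.00914 + 0.00734 + 0.00114) = 0.133
Q = 1.52e+05, so δQ = 0.133 × 1.52e+05 = 20200.

20200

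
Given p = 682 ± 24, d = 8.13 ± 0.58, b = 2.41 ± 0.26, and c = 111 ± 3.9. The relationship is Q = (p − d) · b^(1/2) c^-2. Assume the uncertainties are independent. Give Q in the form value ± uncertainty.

0.0849 ± 0.00811

Let u = p − d = 674. δu = √(δp² + δd²) = √(576 + 0.336) = 24.0, so δu/u = 0.0356.
Q is then a monomial in u, b, c:
δQ/Q = √((δu/u)² + (½·δb/b)² + (-2·δc/c)²) = √(0.00127 + 0.00291 + 0.00494) = 0.0955
Q = 0.0849, so δQ = 0.0955 × 0.0849 = 0.00811.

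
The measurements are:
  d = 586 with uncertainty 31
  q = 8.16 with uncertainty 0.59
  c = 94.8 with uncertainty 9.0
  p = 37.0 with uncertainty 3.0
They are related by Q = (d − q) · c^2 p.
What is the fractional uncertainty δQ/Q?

0.213

Let u = d − q = 578. δu = √(δd² + δq²) = √(961 + 0.348) = 31.0, so δu/u = 0.0537.
Q is then a monomial in u, c, p:
δQ/Q = √((δu/u)² + (2·δc/c)² + (1·δp/p)²) = √(0.00288 + 0.0361 + 0.00657) = 0.213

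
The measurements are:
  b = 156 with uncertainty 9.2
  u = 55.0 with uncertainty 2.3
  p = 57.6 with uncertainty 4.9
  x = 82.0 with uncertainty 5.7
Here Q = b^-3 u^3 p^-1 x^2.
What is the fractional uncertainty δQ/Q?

Since Q is a product/quotient, work with relative uncertainties:
  (-3·δb/b)² = (-3×0.0590)² = 0.0313;  (3·δu/u)² = (3×0.0418)² = 0.0157;  (-1·δp/p)² = (-1×0.0851)² = 0.00724;  (2·δx/x)² = (2×0.0695)² = 0.0193
δQ/Q = √(0.0736) = 0.271

0.271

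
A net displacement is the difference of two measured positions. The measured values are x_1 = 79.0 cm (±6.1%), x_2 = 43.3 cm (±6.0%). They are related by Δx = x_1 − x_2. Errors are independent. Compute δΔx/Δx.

0.153

Δx is a linear combination, so absolute uncertainties add in quadrature:
  (δx_1)² = 23.2;  (δx_2)² = 6.75
δΔx = √(30.0) = 5.47 cm
Δx = 35.7 cm, so δΔx/Δx = 5.47/35.7 = 0.153.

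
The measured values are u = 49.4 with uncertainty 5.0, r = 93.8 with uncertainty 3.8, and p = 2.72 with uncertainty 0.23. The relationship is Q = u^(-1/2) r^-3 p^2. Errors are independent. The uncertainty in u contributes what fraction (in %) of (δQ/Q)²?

5.58%

(δQ/Q)² = (−½·δu/u)² + (-3·δr/r)² + (2·δp/p)²
  u term: (-0.5×0.101)² = 0.00256
  r term: (-3×0.0405)² = 0.0148
  p term: (2×0.0846)² = 0.0286
Total = 0.0459. Share from u = 0.00256/0.0459 = 0.0558.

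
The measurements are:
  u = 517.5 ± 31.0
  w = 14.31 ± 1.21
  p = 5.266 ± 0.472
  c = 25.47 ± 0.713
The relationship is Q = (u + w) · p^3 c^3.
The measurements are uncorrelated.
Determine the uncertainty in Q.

Let h = u + w = 531.8. δh = √(δu² + δw²) = √(961 + 1.46) = 31.0, so δh/h = 0.0583.
Q is then a monomial in h, p, c:
δQ/Q = √((δh/h)² + (3·δp/p)² + (3·δc/c)²) = √(0.00340 + 0.0723 + 0.00705) = 0.288
Q = 1.283e+09, so δQ = 0.288 × 1.283e+09 = 3.69e+08.

3.69e+08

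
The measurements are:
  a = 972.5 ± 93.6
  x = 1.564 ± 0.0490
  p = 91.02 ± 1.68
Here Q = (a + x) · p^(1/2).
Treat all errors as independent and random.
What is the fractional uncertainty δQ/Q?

0.0965

Let u = a + x = 974.1. δu = √(δa² + δx²) = √(8760 + 0.00240) = 93.6, so δu/u = 0.0961.
Q is then a monomial in u, p:
δQ/Q = √((δu/u)² + (½·δp/p)²) = √(0.00923 + 8.52e-05) = 0.0965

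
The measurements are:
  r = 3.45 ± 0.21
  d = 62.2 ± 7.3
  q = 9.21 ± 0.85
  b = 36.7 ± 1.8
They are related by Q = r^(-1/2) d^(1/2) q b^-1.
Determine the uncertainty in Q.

Q is a product of powers, so relative uncertainties combine in quadrature:
  (−½·δr/r)² = (-0.5×0.0609)² = 0.000926;  (½·δd/d)² = (0.5×0.117)² = 0.00344;  (1·δq/q)² = (1×0.0923)² = 0.00852;  (-1·δb/b)² = (-1×0.0490)² = 0.00241
δQ/Q = √(0.0153) = 0.124
Q = 1.07, so δQ = 0.124 × 1.07 = 0.132.

0.132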